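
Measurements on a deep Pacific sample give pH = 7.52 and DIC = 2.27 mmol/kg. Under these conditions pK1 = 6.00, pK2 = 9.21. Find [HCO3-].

[HCO3⁻] = 2.16 mmol/kg

α₁ = 1 / (1 + [H⁺]/K1 + K2/[H⁺]) = 1 / (1 + 10^-1.52 + 10^-1.69)
   = 1 / (1 + 0.030200 + 0.020417) = 1/1.0506 = 0.9518
[HCO3⁻] = α₁ × DIC = 0.9518 × 2.27 = 2.16 mmol/kg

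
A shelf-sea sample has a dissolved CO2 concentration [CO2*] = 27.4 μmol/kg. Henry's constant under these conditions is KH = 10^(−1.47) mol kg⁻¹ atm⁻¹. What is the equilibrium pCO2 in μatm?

pCO2 = 809 μatm

KH = 10^(−1.47) = 3.388×10^-2 mol kg⁻¹ atm⁻¹
pCO2 = [CO2*]/KH = 27.4×10^-6 / 3.388×10^-2 = 8.09×10^-4 atm = 809 μatm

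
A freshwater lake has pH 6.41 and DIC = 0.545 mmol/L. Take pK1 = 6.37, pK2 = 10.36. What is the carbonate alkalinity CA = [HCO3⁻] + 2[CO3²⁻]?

CA = [HCO3⁻] + 2[CO3²⁻] = (α₁ + 2α₂)·DIC
At pH 6.41: [H⁺]/K1 = 10^-0.04 = 0.91201, K2/[H⁺] = 10^-3.95 = 0.00011220
α₁ = 1/(1 + 0.91201 + 0.00011220) = 1/1.9121 = 0.5230; α₂ = α₁·K2/[H⁺] = 5.868×10^-5
α₁ + 2α₂ = 0.5231
CA = 0.5231 × 0.545 = 0.285 mmol/L

CA = 0.285 mmol/L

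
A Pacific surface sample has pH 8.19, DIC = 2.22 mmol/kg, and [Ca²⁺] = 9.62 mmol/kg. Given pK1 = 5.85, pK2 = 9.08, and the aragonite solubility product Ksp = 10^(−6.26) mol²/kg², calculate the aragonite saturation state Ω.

Ω = 4.42

α₂ = 1 / (1 + [H⁺]/K2 + [H⁺]²/(K1K2)) = 1 / (1 + 10^+0.89 + 10^-1.45)
   = 1 / (1 + 7.7625 + 0.035481) = 1/8.7980 = 0.1137
[CO3²⁻] = α₂ × DIC = 0.1137 × 2.22 = 0.2523 mmol/kg
Ksp = 10^(−6.26) = 5.495×10^-7
Ω = [Ca²⁺][CO3²⁻]/Ksp = (9.62×10^-3)(2.523×10^-4) / 5.495×10^-7 = 4.42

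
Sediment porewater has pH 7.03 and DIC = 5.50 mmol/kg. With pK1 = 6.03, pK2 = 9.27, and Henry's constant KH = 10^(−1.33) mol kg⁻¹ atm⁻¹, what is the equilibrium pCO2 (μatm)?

pCO2 = 1.06×10^4 μatm

α₀ = 1 / (1 + K1/[H⁺] + K1K2/[H⁺]²) = 1 / (1 + 10^+1.00 + 10^-1.24)
   = 1 / (1 + 10.000 + 0.057544) = 1/11.058 = 0.09044
[CO2*] = α₀ × DIC = 0.09044 × 5.50 = 0.4974 mmol/kg
pCO2 = [CO2*]/KH = 4.974×10^-4 / 4.677×10^-2 = 1.06×10^4 μatm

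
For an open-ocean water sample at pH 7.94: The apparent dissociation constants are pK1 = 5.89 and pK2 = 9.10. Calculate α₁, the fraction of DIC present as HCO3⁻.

α₁ = 0.928

α₁ = 1 / (1 + [H⁺]/K1 + K2/[H⁺]) = 1 / (1 + 10^-2.05 + 10^-1.16)
   = 1 / (1 + 0.0089125 + 0.069183) = 1/1.0781 = 0.9276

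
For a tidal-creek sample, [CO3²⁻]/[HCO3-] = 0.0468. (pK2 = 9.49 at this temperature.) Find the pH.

pH = 8.16

From K2 = [H⁺][CO3²⁻]/[HCO3-]:  pH = pK2 + log₁₀([CO3²⁻]/[HCO3-])
log₁₀(0.0468) = -1.330
pH = 9.49 + (-1.330) = 8.16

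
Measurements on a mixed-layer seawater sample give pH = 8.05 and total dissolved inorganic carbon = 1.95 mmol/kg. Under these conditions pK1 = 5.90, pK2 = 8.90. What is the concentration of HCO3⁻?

α₁ = 1 / (1 + [H⁺]/K1 + K2/[H⁺]) = 1 / (1 + 10^-2.15 + 10^-0.85)
   = 1 / (1 + 0.0070795 + 0.14125) = 1/1.1483 = 0.8708
[HCO3⁻] = α₁ × DIC = 0.8708 × 1.95 = 1.70 mmol/kg

[HCO3⁻] = 1.70 mmol/kg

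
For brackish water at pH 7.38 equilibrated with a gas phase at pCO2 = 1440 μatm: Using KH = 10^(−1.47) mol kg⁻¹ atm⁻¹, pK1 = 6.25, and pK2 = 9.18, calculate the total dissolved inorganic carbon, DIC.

[CO2*] = KH · pCO2 = 10^(−1.47) × 1440×10^-6 = 4.879×10^-5 mol/kg
α₀ = 1/(1 + K1/[H⁺] + K1K2/[H⁺]²) = 1/(1 + 10^+1.13 + 10^-0.67) = 0.06801
DIC = [CO2*]/α₀ = 4.879×10^-5 / 0.06801 = 0.717 mmol/kg

DIC = 0.717 mmol/kg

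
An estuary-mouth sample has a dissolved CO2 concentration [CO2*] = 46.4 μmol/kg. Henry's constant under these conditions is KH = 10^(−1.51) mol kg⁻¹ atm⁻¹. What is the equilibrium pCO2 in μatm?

pCO2 = 1500 μatm

KH = 10^(−1.51) = 3.090×10^-2 mol kg⁻¹ atm⁻¹
pCO2 = [CO2*]/KH = 46.4×10^-6 / 3.090×10^-2 = 1.50×10^-3 atm = 1500 μatm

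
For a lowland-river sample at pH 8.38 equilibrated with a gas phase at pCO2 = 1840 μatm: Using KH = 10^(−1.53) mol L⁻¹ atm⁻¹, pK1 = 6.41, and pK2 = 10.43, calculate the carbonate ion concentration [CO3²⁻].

[CO2*] = KH · pCO2 = 10^(−1.53) × 1840×10^-6 = 5.430×10^-5 mol/L
α₀ = 1/(1 + K1/[H⁺] + K1K2/[H⁺]²) = 1/(1 + 10^+1.97 + 10^-0.08) = 0.01051
DIC = [CO2*]/α₀ = 5.430×10^-5 / 0.01051 = 5.167 mmol/L
[CO3²⁻] = α₂·DIC; α₂ = 0.008741, so [CO3²⁻] = 0.008741 × 5.167 = 0.0452 mmol/L

[CO3²⁻] = 0.0452 mmol/L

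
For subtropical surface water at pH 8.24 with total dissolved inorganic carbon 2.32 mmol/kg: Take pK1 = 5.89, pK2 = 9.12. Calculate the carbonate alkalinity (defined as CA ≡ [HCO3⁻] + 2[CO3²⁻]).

CA = 2.58 mmol/kg

CA = [HCO3⁻] + 2[CO3²⁻] = (α₁ + 2α₂)·DIC
At pH 8.24: [H⁺]/K1 = 10^-2.35 = 0.0044668, K2/[H⁺] = 10^-0.88 = 0.13183
α₁ = 1/(1 + 0.0044668 + 0.13183) = 1/1.1363 = 0.8801; α₂ = α₁·K2/[H⁺] = 0.1160
α₁ + 2α₂ = 1.1121
CA = 1.1121 × 2.32 = 2.58 mmol/kg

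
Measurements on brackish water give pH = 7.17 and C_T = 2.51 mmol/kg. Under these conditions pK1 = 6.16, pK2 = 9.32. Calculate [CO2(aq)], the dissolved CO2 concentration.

α₀ = 1 / (1 + K1/[H⁺] + K1K2/[H⁺]²) = 1 / (1 + 10^+1.01 + 10^-1.14)
   = 1 / (1 + 10.233 + 0.072444) = 1/11.305 = 0.08845
[CO2*] = α₀ × DIC = 0.08845 × 2.51 = 0.222 mmol/kg

[CO2*] = 0.222 mmol/kg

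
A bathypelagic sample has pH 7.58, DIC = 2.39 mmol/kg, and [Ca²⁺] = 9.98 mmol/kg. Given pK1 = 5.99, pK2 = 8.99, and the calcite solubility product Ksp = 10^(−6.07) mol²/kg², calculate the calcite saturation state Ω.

α₂ = 1 / (1 + [H⁺]/K2 + [H⁺]²/(K1K2)) = 1 / (1 + 10^+1.41 + 10^-0.18)
   = 1 / (1 + 25.704 + 0.66069) = 1/27.365 = 0.03654
[CO3²⁻] = α₂ × DIC = 0.03654 × 2.39 = 0.08734 mmol/kg
Ksp = 10^(−6.07) = 8.511×10^-7
Ω = [Ca²⁺][CO3²⁻]/Ksp = (9.98×10^-3)(8.734×10^-5) / 8.511×10^-7 = 1.02

Ω = 1.02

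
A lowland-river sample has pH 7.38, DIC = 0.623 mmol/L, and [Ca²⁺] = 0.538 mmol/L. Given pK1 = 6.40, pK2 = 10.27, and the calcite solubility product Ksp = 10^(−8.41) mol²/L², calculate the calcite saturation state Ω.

α₂ = 1 / (1 + [H⁺]/K2 + [H⁺]²/(K1K2)) = 1 / (1 + 10^+2.89 + 10^+1.91)
   = 1 / (1 + 776.25 + 81.283) = 1/858.53 = 0.001165
[CO3²⁻] = α₂ × DIC = 0.001165 × 0.623 = 0.0007257 mmol/L = 0.7257 μmol/L
Ksp = 10^(−8.41) = 3.890×10^-9
Ω = [Ca²⁺][CO3²⁻]/Ksp = (0.538×10^-3)(7.257×10^-7) / 3.890×10^-9 = 0.100

Ω = 0.100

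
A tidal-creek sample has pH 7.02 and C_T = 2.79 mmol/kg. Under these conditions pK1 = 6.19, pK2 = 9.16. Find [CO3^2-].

α₂ = 1 / (1 + [H⁺]/K2 + [H⁺]²/(K1K2)) = 1 / (1 + 10^+2.14 + 10^+1.31)
   = 1 / (1 + 138.04 + 20.417) = 1/159.46 = 0.006271
[CO3²⁻] = α₂ × DIC = 0.006271 × 2.79 = 0.0175 mmol/kg = 17.5 μmol/kg

[CO3²⁻] = 17.5 μmol/kg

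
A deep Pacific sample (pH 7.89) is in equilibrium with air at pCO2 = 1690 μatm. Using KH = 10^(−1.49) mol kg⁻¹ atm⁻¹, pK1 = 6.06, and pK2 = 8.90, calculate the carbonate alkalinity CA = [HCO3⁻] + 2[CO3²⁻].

[CO2*] = KH · pCO2 = 10^(−1.49) × 1690×10^-6 = 5.469×10^-5 mol/kg
α₀ = 1/(1 + K1/[H⁺] + K1K2/[H⁺]²) = 1/(1 + 10^+1.83 + 10^+0.82) = 0.01330
DIC = [CO2*]/α₀ = 5.469×10^-5 / 0.01330 = 4.113 mmol/kg
CA = (α₁ + 2α₂)·DIC = (0.8989 + 2×0.08784) × 4.113 = 4.42 mmol/kg

CA = 4.42 mmol/kg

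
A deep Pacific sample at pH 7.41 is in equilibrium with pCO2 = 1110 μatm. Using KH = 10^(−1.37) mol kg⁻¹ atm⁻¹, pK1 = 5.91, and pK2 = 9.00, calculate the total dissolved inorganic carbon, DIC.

DIC = 1.58 mmol/kg

[CO2*] = KH · pCO2 = 10^(−1.37) × 1110×10^-6 = 4.735×10^-5 mol/kg
α₀ = 1/(1 + K1/[H⁺] + K1K2/[H⁺]²) = 1/(1 + 10^+1.50 + 10^-0.09) = 0.02991
DIC = [CO2*]/α₀ = 4.735×10^-5 / 0.02991 = 1.58 mmol/kg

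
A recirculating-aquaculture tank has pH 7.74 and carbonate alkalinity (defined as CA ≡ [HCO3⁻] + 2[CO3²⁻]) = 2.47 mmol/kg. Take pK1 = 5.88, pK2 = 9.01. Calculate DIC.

DIC = 2.38 mmol/kg

CA = [HCO3⁻] + 2[CO3²⁻] = (α₁ + 2α₂)·DIC
At pH 7.74: [H⁺]/K1 = 10^-1.86 = 0.013804, K2/[H⁺] = 10^-1.27 = 0.053703
α₁ = 1/(1 + 0.013804 + 0.053703) = 1/1.0675 = 0.9368; α₂ = α₁·K2/[H⁺] = 0.05031
α₁ + 2α₂ = 1.0374
DIC = CA / (α₁ + 2α₂) = 2.47 / 1.0374 = 2.38 mmol/kg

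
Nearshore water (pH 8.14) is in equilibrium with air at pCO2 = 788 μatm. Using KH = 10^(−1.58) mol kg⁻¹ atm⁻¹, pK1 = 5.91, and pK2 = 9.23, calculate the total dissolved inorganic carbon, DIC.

[CO2*] = KH · pCO2 = 10^(−1.58) × 788×10^-6 = 2.073×10^-5 mol/kg
α₀ = 1/(1 + K1/[H⁺] + K1K2/[H⁺]²) = 1/(1 + 10^+2.23 + 10^+1.14) = 0.005416
DIC = [CO2*]/α₀ = 2.073×10^-5 / 0.005416 = 3.83 mmol/kg

DIC = 3.83 mmol/kg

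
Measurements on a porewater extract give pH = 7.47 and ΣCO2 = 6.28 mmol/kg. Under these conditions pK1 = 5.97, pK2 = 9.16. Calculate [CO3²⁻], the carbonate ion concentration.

α₂ = 1 / (1 + [H⁺]/K2 + [H⁺]²/(K1K2)) = 1 / (1 + 10^+1.69 + 10^+0.19)
   = 1 / (1 + 48.978 + 1.5488) = 1/51.527 = 0.01941
[CO3²⁻] = α₂ × DIC = 0.01941 × 6.28 = 0.122 mmol/kg

[CO3²⁻] = 0.122 mmol/kg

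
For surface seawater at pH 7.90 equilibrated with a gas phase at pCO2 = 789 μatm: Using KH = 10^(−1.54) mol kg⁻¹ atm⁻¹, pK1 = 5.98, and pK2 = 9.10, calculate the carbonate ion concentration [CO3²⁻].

[CO3²⁻] = 0.119 mmol/kg

[CO2*] = KH · pCO2 = 10^(−1.54) × 789×10^-6 = 2.276×10^-5 mol/kg
α₀ = 1/(1 + K1/[H⁺] + K1K2/[H⁺]²) = 1/(1 + 10^+1.92 + 10^+0.72) = 0.01118
DIC = [CO2*]/α₀ = 2.276×10^-5 / 0.01118 = 2.035 mmol/kg
[CO3²⁻] = α₂·DIC; α₂ = 0.05869, so [CO3²⁻] = 0.05869 × 2.035 = 0.119 mmol/kg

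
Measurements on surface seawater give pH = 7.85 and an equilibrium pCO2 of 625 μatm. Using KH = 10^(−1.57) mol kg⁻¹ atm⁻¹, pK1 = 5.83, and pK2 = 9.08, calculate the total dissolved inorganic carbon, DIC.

DIC = 1.88 mmol/kg

[CO2*] = KH · pCO2 = 10^(−1.57) × 625×10^-6 = 1.682×10^-5 mol/kg
α₀ = 1/(1 + K1/[H⁺] + K1K2/[H⁺]²) = 1/(1 + 10^+2.02 + 10^+0.79) = 0.008938
DIC = [CO2*]/α₀ = 1.682×10^-5 / 0.008938 = 1.88 mmol/kg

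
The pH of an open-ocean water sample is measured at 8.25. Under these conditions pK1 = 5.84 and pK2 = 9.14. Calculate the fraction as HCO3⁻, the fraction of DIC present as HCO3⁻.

α₁ = 1 / (1 + [H⁺]/K1 + K2/[H⁺]) = 1 / (1 + 10^-2.41 + 10^-0.89)
   = 1 / (1 + 0.0038905 + 0.12882) = 1/1.1327 = 0.8828

α₁ = 0.883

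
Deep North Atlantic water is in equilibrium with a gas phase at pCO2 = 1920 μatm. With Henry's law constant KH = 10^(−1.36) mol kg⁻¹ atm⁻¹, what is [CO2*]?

KH = 10^(−1.36) = 4.365×10^-2 mol kg⁻¹ atm⁻¹
[CO2*] = KH · pCO2 = 4.365×10^-2 × 1920×10^-6 atm = 8.38×10^-5 mol/kg

[CO2*] = 83.8 μmol/kg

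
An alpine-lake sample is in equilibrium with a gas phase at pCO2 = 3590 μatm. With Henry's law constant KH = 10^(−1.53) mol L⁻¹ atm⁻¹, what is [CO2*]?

KH = 10^(−1.53) = 2.951×10^-2 mol L⁻¹ atm⁻¹
[CO2*] = KH · pCO2 = 2.951×10^-2 × 3590×10^-6 atm = 1.06×10^-4 mol/L

[CO2*] = 106 μmol/L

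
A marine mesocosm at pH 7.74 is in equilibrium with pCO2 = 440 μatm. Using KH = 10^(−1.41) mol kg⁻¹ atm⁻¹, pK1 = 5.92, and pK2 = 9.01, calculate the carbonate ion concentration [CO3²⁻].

[CO2*] = KH · pCO2 = 10^(−1.41) × 440×10^-6 = 1.712×10^-5 mol/kg
α₀ = 1/(1 + K1/[H⁺] + K1K2/[H⁺]²) = 1/(1 + 10^+1.82 + 10^+0.55) = 0.01416
DIC = [CO2*]/α₀ = 1.712×10^-5 / 0.01416 = 1.209 mmol/kg
[CO3²⁻] = α₂·DIC; α₂ = 0.05024, so [CO3²⁻] = 0.05024 × 1.209 = 0.0607 mmol/kg

[CO3²⁻] = 0.0607 mmol/kg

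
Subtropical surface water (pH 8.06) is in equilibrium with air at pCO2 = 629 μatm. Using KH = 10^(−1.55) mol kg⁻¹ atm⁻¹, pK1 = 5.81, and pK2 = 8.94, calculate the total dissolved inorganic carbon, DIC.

[CO2*] = KH · pCO2 = 10^(−1.55) × 629×10^-6 = 1.773×10^-5 mol/kg
α₀ = 1/(1 + K1/[H⁺] + K1K2/[H⁺]²) = 1/(1 + 10^+2.25 + 10^+1.37) = 0.004944
DIC = [CO2*]/α₀ = 1.773×10^-5 / 0.004944 = 3.59 mmol/kg

DIC = 3.59 mmol/kg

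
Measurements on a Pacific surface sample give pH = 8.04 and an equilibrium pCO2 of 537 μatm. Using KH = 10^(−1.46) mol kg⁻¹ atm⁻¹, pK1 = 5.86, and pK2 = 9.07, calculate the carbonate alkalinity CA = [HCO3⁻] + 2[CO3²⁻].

CA = 3.34 mmol/kg

[CO2*] = KH · pCO2 = 10^(−1.46) × 537×10^-6 = 1.862×10^-5 mol/kg
α₀ = 1/(1 + K1/[H⁺] + K1K2/[H⁺]²) = 1/(1 + 10^+2.18 + 10^+1.15) = 0.006007
DIC = [CO2*]/α₀ = 1.862×10^-5 / 0.006007 = 3.100 mmol/kg
CA = (α₁ + 2α₂)·DIC = (0.9091 + 2×0.08485) × 3.100 = 3.34 mmol/kg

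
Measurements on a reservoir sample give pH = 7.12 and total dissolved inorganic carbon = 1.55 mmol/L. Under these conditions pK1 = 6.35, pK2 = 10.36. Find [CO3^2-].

α₂ = 1 / (1 + [H⁺]/K2 + [H⁺]²/(K1K2)) = 1 / (1 + 10^+3.24 + 10^+2.47)
   = 1 / (1 + 1737.8 + 295.12) = 1/2033.9 = 0.0004917
[CO3²⁻] = α₂ × DIC = 0.0004917 × 1.55 = 0.000762 mmol/L = 0.762 μmol/L

[CO3²⁻] = 0.762 μmol/L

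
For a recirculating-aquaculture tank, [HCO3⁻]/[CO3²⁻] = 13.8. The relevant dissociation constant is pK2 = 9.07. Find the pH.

From K2 = [H⁺][CO3²⁻]/[HCO3⁻]:  pH = pK2 − log₁₀([HCO3⁻]/[CO3²⁻])
log₁₀(13.8) = +1.140
pH = 9.07 − (+1.140) = 7.93

pH = 7.93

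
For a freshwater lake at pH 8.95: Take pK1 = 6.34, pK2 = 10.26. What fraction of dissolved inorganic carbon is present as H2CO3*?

α₀ = 1 / (1 + K1/[H⁺] + K1K2/[H⁺]²) = 1 / (1 + 10^+2.61 + 10^+1.30)
   = 1 / (1 + 407.38 + 19.953) = 1/428.33 = 0.002335

α₀ = 0.00233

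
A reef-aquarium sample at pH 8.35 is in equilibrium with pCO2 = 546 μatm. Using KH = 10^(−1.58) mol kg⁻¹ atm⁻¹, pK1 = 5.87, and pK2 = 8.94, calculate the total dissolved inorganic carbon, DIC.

DIC = 5.47 mmol/kg

[CO2*] = KH · pCO2 = 10^(−1.58) × 546×10^-6 = 1.436×10^-5 mol/kg
α₀ = 1/(1 + K1/[H⁺] + K1K2/[H⁺]²) = 1/(1 + 10^+2.48 + 10^+1.89) = 0.002627
DIC = [CO2*]/α₀ = 1.436×10^-5 / 0.002627 = 5.47 mmol/kg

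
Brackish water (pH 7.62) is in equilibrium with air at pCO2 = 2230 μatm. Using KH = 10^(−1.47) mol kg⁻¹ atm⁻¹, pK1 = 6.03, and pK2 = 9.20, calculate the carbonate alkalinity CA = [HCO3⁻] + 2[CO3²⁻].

CA = 3.09 mmol/kg

[CO2*] = KH · pCO2 = 10^(−1.47) × 2230×10^-6 = 7.556×10^-5 mol/kg
α₀ = 1/(1 + K1/[H⁺] + K1K2/[H⁺]²) = 1/(1 + 10^+1.59 + 10^+0.01) = 0.02443
DIC = [CO2*]/α₀ = 7.556×10^-5 / 0.02443 = 3.093 mmol/kg
CA = (α₁ + 2α₂)·DIC = (0.9506 + 2×0.02500) × 3.093 = 3.09 mmol/kg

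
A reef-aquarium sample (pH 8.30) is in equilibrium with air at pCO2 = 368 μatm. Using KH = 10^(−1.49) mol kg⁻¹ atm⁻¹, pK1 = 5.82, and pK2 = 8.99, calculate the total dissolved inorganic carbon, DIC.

[CO2*] = KH · pCO2 = 10^(−1.49) × 368×10^-6 = 1.191×10^-5 mol/kg
α₀ = 1/(1 + K1/[H⁺] + K1K2/[H⁺]²) = 1/(1 + 10^+2.48 + 10^+1.79) = 0.002742
DIC = [CO2*]/α₀ = 1.191×10^-5 / 0.002742 = 4.34 mmol/kg

DIC = 4.34 mmol/kg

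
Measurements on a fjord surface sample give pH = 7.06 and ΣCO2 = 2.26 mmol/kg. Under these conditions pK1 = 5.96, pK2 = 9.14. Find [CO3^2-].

[CO3²⁻] = 17.3 μmol/kg

α₂ = 1 / (1 + [H⁺]/K2 + [H⁺]²/(K1K2)) = 1 / (1 + 10^+2.08 + 10^+0.98)
   = 1 / (1 + 120.23 + 9.5499) = 1/130.78 = 0.007647
[CO3²⁻] = α₂ × DIC = 0.007647 × 2.26 = 0.0173 mmol/kg = 17.3 μmol/kg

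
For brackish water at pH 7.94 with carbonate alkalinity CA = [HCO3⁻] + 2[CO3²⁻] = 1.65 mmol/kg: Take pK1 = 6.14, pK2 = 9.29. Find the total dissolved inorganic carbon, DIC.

CA = [HCO3⁻] + 2[CO3²⁻] = (α₁ + 2α₂)·DIC
At pH 7.94: [H⁺]/K1 = 10^-1.80 = 0.015849, K2/[H⁺] = 10^-1.35 = 0.044668
α₁ = 1/(1 + 0.015849 + 0.044668) = 1/1.0605 = 0.9429; α₂ = α₁·K2/[H⁺] = 0.04212
α₁ + 2α₂ = 1.0272
DIC = CA / (α₁ + 2α₂) = 1.65 / 1.0272 = 1.61 mmol/kg

DIC = 1.61 mmol/kg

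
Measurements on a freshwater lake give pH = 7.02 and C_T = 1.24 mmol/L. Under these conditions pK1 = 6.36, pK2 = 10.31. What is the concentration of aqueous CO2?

[CO2*] = 0.222 mmol/L

α₀ = 1 / (1 + K1/[H⁺] + K1K2/[H⁺]²) = 1 / (1 + 10^+0.66 + 10^-2.63)
   = 1 / (1 + 4.5709 + 0.0023442) = 1/5.5732 = 0.1794
[CO2*] = α₀ × DIC = 0.1794 × 1.24 = 0.222 mmol/L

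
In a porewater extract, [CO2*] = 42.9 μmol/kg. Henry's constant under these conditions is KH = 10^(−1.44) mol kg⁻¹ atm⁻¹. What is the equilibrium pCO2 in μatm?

pCO2 = 1180 μatm

KH = 10^(−1.44) = 3.631×10^-2 mol kg⁻¹ atm⁻¹
pCO2 = [CO2*]/KH = 42.9×10^-6 / 3.631×10^-2 = 1.18×10^-3 atm = 1180 μatm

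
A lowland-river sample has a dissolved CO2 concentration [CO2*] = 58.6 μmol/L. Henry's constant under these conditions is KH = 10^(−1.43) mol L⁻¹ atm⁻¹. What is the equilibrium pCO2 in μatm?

KH = 10^(−1.43) = 3.715×10^-2 mol L⁻¹ atm⁻¹
pCO2 = [CO2*]/KH = 58.6×10^-6 / 3.715×10^-2 = 1.58×10^-3 atm = 1580 μatm

pCO2 = 1580 μatm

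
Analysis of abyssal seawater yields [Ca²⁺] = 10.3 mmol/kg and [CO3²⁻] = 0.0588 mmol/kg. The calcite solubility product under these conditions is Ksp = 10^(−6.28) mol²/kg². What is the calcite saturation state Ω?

Ω = 1.15

Ksp = 10^(−6.28) = 5.248×10^-7
Ω = [Ca²⁺][CO3²⁻]/Ksp = (10.3×10^-3)(0.0588×10^-3) / 5.248×10^-7 = 1.15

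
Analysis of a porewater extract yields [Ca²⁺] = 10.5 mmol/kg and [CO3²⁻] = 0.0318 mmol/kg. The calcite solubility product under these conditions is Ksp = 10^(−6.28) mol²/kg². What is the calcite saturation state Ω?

Ksp = 10^(−6.28) = 5.248×10^-7
Ω = [Ca²⁺][CO3²⁻]/Ksp = (10.5×10^-3)(0.0318×10^-3) / 5.248×10^-7 = 0.636

Ω = 0.636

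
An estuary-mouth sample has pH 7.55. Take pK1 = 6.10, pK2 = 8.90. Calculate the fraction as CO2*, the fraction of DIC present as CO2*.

α₀ = 0.0328

α₀ = 1 / (1 + K1/[H⁺] + K1K2/[H⁺]²) = 1 / (1 + 10^+1.45 + 10^+0.10)
   = 1 / (1 + 28.184 + 1.2589) = 1/30.443 = 0.03285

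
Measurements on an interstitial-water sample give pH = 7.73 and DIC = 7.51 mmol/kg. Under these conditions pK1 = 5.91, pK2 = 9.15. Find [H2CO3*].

α₀ = 1 / (1 + K1/[H⁺] + K1K2/[H⁺]²) = 1 / (1 + 10^+1.82 + 10^+0.40)
   = 1 / (1 + 66.069 + 2.5119) = 1/69.581 = 0.01437
[CO2*] = α₀ × DIC = 0.01437 × 7.51 = 0.108 mmol/kg

[CO2*] = 0.108 mmol/kg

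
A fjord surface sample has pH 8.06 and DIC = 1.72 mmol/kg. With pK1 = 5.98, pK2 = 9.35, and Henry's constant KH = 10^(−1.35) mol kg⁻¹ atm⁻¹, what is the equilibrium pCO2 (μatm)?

pCO2 = 302 μatm

α₀ = 1 / (1 + K1/[H⁺] + K1K2/[H⁺]²) = 1 / (1 + 10^+2.08 + 10^+0.79)
   = 1 / (1 + 120.23 + 6.1660) = 1/127.39 = 0.007850
[CO2*] = α₀ × DIC = 0.007850 × 1.72 = 0.01350 mmol/kg = 13.50 μmol/kg
pCO2 = [CO2*]/KH = 1.350×10^-5 / 4.467×10^-2 = 302 μatm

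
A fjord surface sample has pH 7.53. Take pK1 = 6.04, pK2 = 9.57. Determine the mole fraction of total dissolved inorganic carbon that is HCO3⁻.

α₁ = 1 / (1 + [H⁺]/K1 + K2/[H⁺]) = 1 / (1 + 10^-1.49 + 10^-2.04)
   = 1 / (1 + 0.032359 + 0.0091201) = 1/1.0415 = 0.9602

α₁ = 0.960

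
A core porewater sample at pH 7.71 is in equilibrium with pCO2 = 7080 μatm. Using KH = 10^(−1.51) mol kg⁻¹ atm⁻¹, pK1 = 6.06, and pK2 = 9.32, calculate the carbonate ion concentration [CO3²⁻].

[CO3²⁻] = 0.240 mmol/kg

[CO2*] = KH · pCO2 = 10^(−1.51) × 7080×10^-6 = 2.188×10^-4 mol/kg
α₀ = 1/(1 + K1/[H⁺] + K1K2/[H⁺]²) = 1/(1 + 10^+1.65 + 10^+0.04) = 0.02138
DIC = [CO2*]/α₀ = 2.188×10^-4 / 0.02138 = 10.23 mmol/kg
[CO3²⁻] = α₂·DIC; α₂ = 0.02345, so [CO3²⁻] = 0.02345 × 10.23 = 0.240 mmol/kg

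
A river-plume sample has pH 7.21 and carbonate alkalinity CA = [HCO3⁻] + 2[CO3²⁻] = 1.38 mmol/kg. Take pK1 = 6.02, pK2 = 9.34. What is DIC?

CA = [HCO3⁻] + 2[CO3²⁻] = (α₁ + 2α₂)·DIC
At pH 7.21: [H⁺]/K1 = 10^-1.19 = 0.064565, K2/[H⁺] = 10^-2.13 = 0.0074131
α₁ = 1/(1 + 0.064565 + 0.0074131) = 1/1.0720 = 0.9329; α₂ = α₁·K2/[H⁺] = 0.006915
α₁ + 2α₂ = 0.9467
DIC = CA / (α₁ + 2α₂) = 1.38 / 0.9467 = 1.46 mmol/kg

DIC = 1.46 mmol/kg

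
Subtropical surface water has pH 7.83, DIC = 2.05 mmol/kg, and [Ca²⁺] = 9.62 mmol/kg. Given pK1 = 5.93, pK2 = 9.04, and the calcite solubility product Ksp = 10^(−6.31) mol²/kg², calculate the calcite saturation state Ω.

α₂ = 1 / (1 + [H⁺]/K2 + [H⁺]²/(K1K2)) = 1 / (1 + 10^+1.21 + 10^-0.69)
   = 1 / (1 + 16.218 + 0.20417) = 1/17.422 = 0.05740
[CO3²⁻] = α₂ × DIC = 0.05740 × 2.05 = 0.1177 mmol/kg
Ksp = 10^(−6.31) = 4.898×10^-7
Ω = [Ca²⁺][CO3²⁻]/Ksp = (9.62×10^-3)(1.177×10^-4) / 4.898×10^-7 = 2.31

Ω = 2.31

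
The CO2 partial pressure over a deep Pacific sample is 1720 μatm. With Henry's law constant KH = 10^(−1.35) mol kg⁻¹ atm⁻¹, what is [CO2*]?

[CO2*] = 76.8 μmol/kg

KH = 10^(−1.35) = 4.467×10^-2 mol kg⁻¹ atm⁻¹
[CO2*] = KH · pCO2 = 4.467×10^-2 × 1720×10^-6 atm = 7.68×10^-5 mol/kg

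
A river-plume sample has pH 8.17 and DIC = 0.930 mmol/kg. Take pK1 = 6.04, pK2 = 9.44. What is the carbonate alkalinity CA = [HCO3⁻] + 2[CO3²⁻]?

CA = [HCO3⁻] + 2[CO3²⁻] = (α₁ + 2α₂)·DIC
At pH 8.17: [H⁺]/K1 = 10^-2.13 = 0.0074131, K2/[H⁺] = 10^-1.27 = 0.053703
α₁ = 1/(1 + 0.0074131 + 0.053703) = 1/1.0611 = 0.9424; α₂ = α₁·K2/[H⁺] = 0.05061
α₁ + 2α₂ = 1.0436
CA = 1.0436 × 0.930 = 0.971 mmol/kg

CA = 0.971 mmol/kg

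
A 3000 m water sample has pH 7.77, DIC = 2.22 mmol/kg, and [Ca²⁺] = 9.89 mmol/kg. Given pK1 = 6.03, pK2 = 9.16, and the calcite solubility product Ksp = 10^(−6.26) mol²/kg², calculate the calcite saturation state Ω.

α₂ = 1 / (1 + [H⁺]/K2 + [H⁺]²/(K1K2)) = 1 / (1 + 10^+1.39 + 10^-0.35)
   = 1 / (1 + 24.547 + 0.44668) = 1/25.994 = 0.03847
[CO3²⁻] = α₂ × DIC = 0.03847 × 2.22 = 0.08541 mmol/kg
Ksp = 10^(−6.26) = 5.495×10^-7
Ω = [Ca²⁺][CO3²⁻]/Ksp = (9.89×10^-3)(8.541×10^-5) / 5.495×10^-7 = 1.54

Ω = 1.54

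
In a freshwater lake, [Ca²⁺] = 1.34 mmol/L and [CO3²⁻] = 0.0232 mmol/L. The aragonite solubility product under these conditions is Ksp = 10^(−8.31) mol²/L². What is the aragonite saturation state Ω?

Ksp = 10^(−8.31) = 4.898×10^-9
Ω = [Ca²⁺][CO3²⁻]/Ksp = (1.34×10^-3)(0.0232×10^-3) / 4.898×10^-9 = 6.35

Ω = 6.35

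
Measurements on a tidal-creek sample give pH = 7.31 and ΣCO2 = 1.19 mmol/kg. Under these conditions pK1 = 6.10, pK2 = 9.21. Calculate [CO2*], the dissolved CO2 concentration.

α₀ = 1 / (1 + K1/[H⁺] + K1K2/[H⁺]²) = 1 / (1 + 10^+1.21 + 10^-0.69)
   = 1 / (1 + 16.218 + 0.20417) = 1/17.422 = 0.05740
[CO2*] = α₀ × DIC = 0.05740 × 1.19 = 0.0683 mmol/kg

[CO2*] = 0.0683 mmol/kg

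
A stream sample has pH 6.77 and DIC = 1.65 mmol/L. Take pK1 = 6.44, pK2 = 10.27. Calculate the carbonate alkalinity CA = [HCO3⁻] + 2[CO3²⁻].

CA = 1.12 mmol/L

CA = [HCO3⁻] + 2[CO3²⁻] = (α₁ + 2α₂)·DIC
At pH 6.77: [H⁺]/K1 = 10^-0.33 = 0.46774, K2/[H⁺] = 10^-3.50 = 0.00031623
α₁ = 1/(1 + 0.46774 + 0.00031623) = 1/1.4681 = 0.6812; α₂ = α₁·K2/[H⁺] = 0.0002154
α₁ + 2α₂ = 0.6816
CA = 0.6816 × 1.65 = 1.12 mmol/L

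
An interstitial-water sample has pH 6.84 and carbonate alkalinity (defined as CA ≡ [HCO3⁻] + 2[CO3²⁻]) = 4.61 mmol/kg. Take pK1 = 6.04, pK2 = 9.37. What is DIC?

CA = [HCO3⁻] + 2[CO3²⁻] = (α₁ + 2α₂)·DIC
At pH 6.84: [H⁺]/K1 = 10^-0.80 = 0.15849, K2/[H⁺] = 10^-2.53 = 0.0029512
α₁ = 1/(1 + 0.15849 + 0.0029512) = 1/1.1614 = 0.8610; α₂ = α₁·K2/[H⁺] = 0.002541
α₁ + 2α₂ = 0.8661
DIC = CA / (α₁ + 2α₂) = 4.61 / 0.8661 = 5.32 mmol/kg

DIC = 5.32 mmol/kg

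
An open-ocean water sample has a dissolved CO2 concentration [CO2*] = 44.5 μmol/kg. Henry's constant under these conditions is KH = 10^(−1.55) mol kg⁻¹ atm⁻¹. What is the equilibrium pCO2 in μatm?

pCO2 = 1580 μatm

KH = 10^(−1.55) = 2.818×10^-2 mol kg⁻¹ atm⁻¹
pCO2 = [CO2*]/KH = 44.5×10^-6 / 2.818×10^-2 = 1.58×10^-3 atm = 1580 μatm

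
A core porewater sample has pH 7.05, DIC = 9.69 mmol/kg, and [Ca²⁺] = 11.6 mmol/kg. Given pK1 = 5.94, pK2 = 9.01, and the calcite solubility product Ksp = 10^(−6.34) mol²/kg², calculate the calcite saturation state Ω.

Ω = 2.48

α₂ = 1 / (1 + [H⁺]/K2 + [H⁺]²/(K1K2)) = 1 / (1 + 10^+1.96 + 10^+0.85)
   = 1 / (1 + 91.201 + 7.0795) = 1/99.281 = 0.01007
[CO3²⁻] = α₂ × DIC = 0.01007 × 9.69 = 0.09760 mmol/kg
Ksp = 10^(−6.34) = 4.571×10^-7
Ω = [Ca²⁺][CO3²⁻]/Ksp = (11.6×10^-3)(9.760×10^-5) / 4.571×10^-7 = 2.48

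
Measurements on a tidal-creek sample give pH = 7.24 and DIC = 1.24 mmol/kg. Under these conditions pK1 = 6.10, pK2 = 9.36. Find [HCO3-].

α₁ = 1 / (1 + [H⁺]/K1 + K2/[H⁺]) = 1 / (1 + 10^-1.14 + 10^-2.12)
   = 1 / (1 + 0.072444 + 0.0075858) = 1/1.0800 = 0.9259
[HCO3⁻] = α₁ × DIC = 0.9259 × 1.24 = 1.15 mmol/kg

[HCO3⁻] = 1.15 mmol/kg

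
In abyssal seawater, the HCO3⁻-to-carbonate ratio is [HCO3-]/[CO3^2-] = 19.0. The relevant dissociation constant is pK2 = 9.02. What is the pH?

pH = 7.74

From K2 = [H⁺][CO3^2-]/[HCO3-]:  pH = pK2 − log₁₀([HCO3-]/[CO3^2-])
log₁₀(19.0) = +1.279
pH = 9.02 − (+1.279) = 7.74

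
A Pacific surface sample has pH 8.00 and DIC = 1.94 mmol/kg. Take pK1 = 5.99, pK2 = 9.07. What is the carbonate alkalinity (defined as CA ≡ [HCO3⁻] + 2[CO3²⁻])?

CA = 2.07 mmol/kg

CA = [HCO3⁻] + 2[CO3²⁻] = (α₁ + 2α₂)·DIC
At pH 8.00: [H⁺]/K1 = 10^-2.01 = 0.0097724, K2/[H⁺] = 10^-1.07 = 0.085114
α₁ = 1/(1 + 0.0097724 + 0.085114) = 1/1.0949 = 0.9133; α₂ = α₁·K2/[H⁺] = 0.07774
α₁ + 2α₂ = 1.0688
CA = 1.0688 × 1.94 = 2.07 mmol/kg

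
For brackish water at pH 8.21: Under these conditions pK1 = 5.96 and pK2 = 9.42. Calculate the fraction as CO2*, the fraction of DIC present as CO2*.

α₀ = 0.00527

α₀ = 1 / (1 + K1/[H⁺] + K1K2/[H⁺]²) = 1 / (1 + 10^+2.25 + 10^+1.04)
   = 1 / (1 + 177.83 + 10.965) = 1/189.79 = 0.005269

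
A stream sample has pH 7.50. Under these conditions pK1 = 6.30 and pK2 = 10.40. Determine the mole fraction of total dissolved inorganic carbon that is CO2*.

α₀ = 1 / (1 + K1/[H⁺] + K1K2/[H⁺]²) = 1 / (1 + 10^+1.20 + 10^-1.70)
   = 1 / (1 + 15.849 + 0.019953) = 1/16.869 = 0.05928

α₀ = 0.0593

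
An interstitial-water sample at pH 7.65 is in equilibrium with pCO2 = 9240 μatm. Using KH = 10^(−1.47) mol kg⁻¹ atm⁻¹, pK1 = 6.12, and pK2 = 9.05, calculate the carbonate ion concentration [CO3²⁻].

[CO3²⁻] = 0.422 mmol/kg

[CO2*] = KH · pCO2 = 10^(−1.47) × 9240×10^-6 = 3.131×10^-4 mol/kg
α₀ = 1/(1 + K1/[H⁺] + K1K2/[H⁺]²) = 1/(1 + 10^+1.53 + 10^+0.13) = 0.02760
DIC = [CO2*]/α₀ = 3.131×10^-4 / 0.02760 = 11.34 mmol/kg
[CO3²⁻] = α₂·DIC; α₂ = 0.03723, so [CO3²⁻] = 0.03723 × 11.34 = 0.422 mmol/kg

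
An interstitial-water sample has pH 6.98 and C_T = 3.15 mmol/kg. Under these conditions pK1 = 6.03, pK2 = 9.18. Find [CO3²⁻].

α₂ = 1 / (1 + [H⁺]/K2 + [H⁺]²/(K1K2)) = 1 / (1 + 10^+2.20 + 10^+1.25)
   = 1 / (1 + 158.49 + 17.783) = 1/177.27 = 0.005641
[CO3²⁻] = α₂ × DIC = 0.005641 × 3.15 = 0.0178 mmol/kg = 17.8 μmol/kg

[CO3²⁻] = 17.8 μmol/kg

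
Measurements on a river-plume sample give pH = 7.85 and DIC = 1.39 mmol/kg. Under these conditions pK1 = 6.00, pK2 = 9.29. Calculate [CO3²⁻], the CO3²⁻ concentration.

[CO3²⁻] = 0.0480 mmol/kg

α₂ = 1 / (1 + [H⁺]/K2 + [H⁺]²/(K1K2)) = 1 / (1 + 10^+1.44 + 10^-0.41)
   = 1 / (1 + 27.542 + 0.38905) = 1/28.931 = 0.03456
[CO3²⁻] = α₂ × DIC = 0.03456 × 1.39 = 0.0480 mmol/kg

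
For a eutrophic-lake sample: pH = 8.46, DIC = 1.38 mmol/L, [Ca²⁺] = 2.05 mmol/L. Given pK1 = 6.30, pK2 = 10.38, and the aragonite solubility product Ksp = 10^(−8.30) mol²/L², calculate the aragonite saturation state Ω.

Ω = 6.66

α₂ = 1 / (1 + [H⁺]/K2 + [H⁺]²/(K1K2)) = 1 / (1 + 10^+1.92 + 10^-0.24)
   = 1 / (1 + 83.176 + 0.57544) = 1/84.752 = 0.01180
[CO3²⁻] = α₂ × DIC = 0.01180 × 1.38 = 0.01628 mmol/L = 16.28 μmol/L
Ksp = 10^(−8.30) = 5.012×10^-9
Ω = [Ca²⁺][CO3²⁻]/Ksp = (2.05×10^-3)(1.628×10^-5) / 5.012×10^-9 = 6.66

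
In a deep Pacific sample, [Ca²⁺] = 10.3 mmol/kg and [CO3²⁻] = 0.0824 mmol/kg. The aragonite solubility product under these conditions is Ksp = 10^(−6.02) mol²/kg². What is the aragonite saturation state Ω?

Ω = 0.889

Ksp = 10^(−6.02) = 9.550×10^-7
Ω = [Ca²⁺][CO3²⁻]/Ksp = (10.3×10^-3)(0.0824×10^-3) / 9.550×10^-7 = 0.889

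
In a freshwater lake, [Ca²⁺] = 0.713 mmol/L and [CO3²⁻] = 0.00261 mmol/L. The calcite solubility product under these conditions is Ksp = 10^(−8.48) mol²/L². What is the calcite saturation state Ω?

Ksp = 10^(−8.48) = 3.311×10^-9
Ω = [Ca²⁺][CO3²⁻]/Ksp = (0.713×10^-3)(0.00261×10^-3) / 3.311×10^-9 = 0.562

Ω = 0.562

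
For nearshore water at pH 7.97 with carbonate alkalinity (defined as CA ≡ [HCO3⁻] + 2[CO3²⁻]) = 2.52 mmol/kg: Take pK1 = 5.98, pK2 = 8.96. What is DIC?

DIC = 2.33 mmol/kg

CA = [HCO3⁻] + 2[CO3²⁻] = (α₁ + 2α₂)·DIC
At pH 7.97: [H⁺]/K1 = 10^-1.99 = 0.010233, K2/[H⁺] = 10^-0.99 = 0.10233
α₁ = 1/(1 + 0.010233 + 0.10233) = 1/1.1126 = 0.8988; α₂ = α₁·K2/[H⁺] = 0.09198
α₁ + 2α₂ = 1.0828
DIC = CA / (α₁ + 2α₂) = 2.52 / 1.0828 = 2.33 mmol/kg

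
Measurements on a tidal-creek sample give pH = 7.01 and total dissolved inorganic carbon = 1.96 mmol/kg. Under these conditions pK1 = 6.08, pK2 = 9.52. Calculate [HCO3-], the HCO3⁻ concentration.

[HCO3⁻] = 1.75 mmol/kg

α₁ = 1 / (1 + [H⁺]/K1 + K2/[H⁺]) = 1 / (1 + 10^-0.93 + 10^-2.51)
   = 1 / (1 + 0.11749 + 0.0030903) = 1/1.1206 = 0.8924
[HCO3⁻] = α₁ × DIC = 0.8924 × 1.96 = 1.75 mmol/kg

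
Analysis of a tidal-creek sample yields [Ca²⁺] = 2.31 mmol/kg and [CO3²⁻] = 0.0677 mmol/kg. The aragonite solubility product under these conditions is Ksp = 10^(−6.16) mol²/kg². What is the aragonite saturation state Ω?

Ω = 0.226

Ksp = 10^(−6.16) = 6.918×10^-7
Ω = [Ca²⁺][CO3²⁻]/Ksp = (2.31×10^-3)(0.0677×10^-3) / 6.918×10^-7 = 0.226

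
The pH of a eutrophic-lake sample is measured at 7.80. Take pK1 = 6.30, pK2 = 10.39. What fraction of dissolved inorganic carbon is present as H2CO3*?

α₀ = 0.0306

α₀ = 1 / (1 + K1/[H⁺] + K1K2/[H⁺]²) = 1 / (1 + 10^+1.50 + 10^-1.09)
   = 1 / (1 + 31.623 + 0.081283) = 1/32.704 = 0.03058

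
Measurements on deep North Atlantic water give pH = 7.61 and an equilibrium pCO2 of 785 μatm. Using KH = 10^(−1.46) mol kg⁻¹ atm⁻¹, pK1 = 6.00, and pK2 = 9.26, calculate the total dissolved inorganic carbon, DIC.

[CO2*] = KH · pCO2 = 10^(−1.46) × 785×10^-6 = 2.722×10^-5 mol/kg
α₀ = 1/(1 + K1/[H⁺] + K1K2/[H⁺]²) = 1/(1 + 10^+1.61 + 10^-0.04) = 0.02345
DIC = [CO2*]/α₀ = 2.722×10^-5 / 0.02345 = 1.16 mmol/kg

DIC = 1.16 mmol/kg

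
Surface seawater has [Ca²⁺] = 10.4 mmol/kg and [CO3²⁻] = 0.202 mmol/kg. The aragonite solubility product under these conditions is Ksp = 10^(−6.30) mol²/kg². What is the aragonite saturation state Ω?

Ω = 4.19

Ksp = 10^(−6.30) = 5.012×10^-7
Ω = [Ca²⁺][CO3²⁻]/Ksp = (10.4×10^-3)(0.202×10^-3) / 5.012×10^-7 = 4.19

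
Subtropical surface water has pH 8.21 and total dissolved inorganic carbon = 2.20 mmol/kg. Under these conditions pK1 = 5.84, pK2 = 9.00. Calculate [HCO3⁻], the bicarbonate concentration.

[HCO3⁻] = 1.89 mmol/kg

α₁ = 1 / (1 + [H⁺]/K1 + K2/[H⁺]) = 1 / (1 + 10^-2.37 + 10^-0.79)
   = 1 / (1 + 0.0042658 + 0.16218) = 1/1.1664 = 0.8573
[HCO3⁻] = α₁ × DIC = 0.8573 × 2.20 = 1.89 mmol/kg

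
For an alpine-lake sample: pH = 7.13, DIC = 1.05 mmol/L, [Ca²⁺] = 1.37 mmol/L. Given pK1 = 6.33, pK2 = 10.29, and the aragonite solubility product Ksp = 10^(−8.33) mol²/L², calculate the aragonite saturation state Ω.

Ω = 0.184

α₂ = 1 / (1 + [H⁺]/K2 + [H⁺]²/(K1K2)) = 1 / (1 + 10^+3.16 + 10^+2.36)
   = 1 / (1 + 1445.4 + 229.09) = 1/1675.5 = 0.0005968
[CO3²⁻] = α₂ × DIC = 0.0005968 × 1.05 = 0.0006267 mmol/L = 0.6267 μmol/L
Ksp = 10^(−8.33) = 4.677×10^-9
Ω = [Ca²⁺][CO3²⁻]/Ksp = (1.37×10^-3)(6.267×10^-7) / 4.677×10^-9 = 0.184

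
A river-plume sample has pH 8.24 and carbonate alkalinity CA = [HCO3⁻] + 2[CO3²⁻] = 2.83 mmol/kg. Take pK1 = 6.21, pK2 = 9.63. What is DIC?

DIC = 2.75 mmol/kg

CA = [HCO3⁻] + 2[CO3²⁻] = (α₁ + 2α₂)·DIC
At pH 8.24: [H⁺]/K1 = 10^-2.03 = 0.0093325, K2/[H⁺] = 10^-1.39 = 0.040738
α₁ = 1/(1 + 0.0093325 + 0.040738) = 1/1.0501 = 0.9523; α₂ = α₁·K2/[H⁺] = 0.03880
α₁ + 2α₂ = 1.0299
DIC = CA / (α₁ + 2α₂) = 2.83 / 1.0299 = 2.75 mmol/kg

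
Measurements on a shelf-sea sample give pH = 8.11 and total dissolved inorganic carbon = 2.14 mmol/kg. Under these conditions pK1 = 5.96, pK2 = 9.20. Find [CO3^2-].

[CO3²⁻] = 0.160 mmol/kg

α₂ = 1 / (1 + [H⁺]/K2 + [H⁺]²/(K1K2)) = 1 / (1 + 10^+1.09 + 10^-1.06)
   = 1 / (1 + 12.303 + 0.087096) = 1/13.390 = 0.07468
[CO3²⁻] = α₂ × DIC = 0.07468 × 2.14 = 0.160 mmol/kg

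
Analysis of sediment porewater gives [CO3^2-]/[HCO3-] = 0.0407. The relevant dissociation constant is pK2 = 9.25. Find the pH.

pH = 7.86

From K2 = [H⁺][CO3^2-]/[HCO3-]:  pH = pK2 + log₁₀([CO3^2-]/[HCO3-])
log₁₀(0.0407) = -1.390
pH = 9.25 + (-1.390) = 7.86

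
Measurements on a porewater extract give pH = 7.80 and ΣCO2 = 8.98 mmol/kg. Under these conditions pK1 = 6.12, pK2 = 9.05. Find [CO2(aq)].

α₀ = 1 / (1 + K1/[H⁺] + K1K2/[H⁺]²) = 1 / (1 + 10^+1.68 + 10^+0.43)
   = 1 / (1 + 47.863 + 2.6915) = 1/51.555 = 0.01940
[CO2*] = α₀ × DIC = 0.01940 × 8.98 = 0.174 mmol/kg

[CO2*] = 0.174 mmol/kg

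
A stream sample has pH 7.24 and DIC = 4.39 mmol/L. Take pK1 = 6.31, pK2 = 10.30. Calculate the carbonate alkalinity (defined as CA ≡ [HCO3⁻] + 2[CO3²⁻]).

CA = [HCO3⁻] + 2[CO3²⁻] = (α₁ + 2α₂)·DIC
At pH 7.24: [H⁺]/K1 = 10^-0.93 = 0.11749, K2/[H⁺] = 10^-3.06 = 0.00087096
α₁ = 1/(1 + 0.11749 + 0.00087096) = 1/1.1184 = 0.8942; α₂ = α₁·K2/[H⁺] = 0.0007788
α₁ + 2α₂ = 0.8957
CA = 0.8957 × 4.39 = 3.93 mmol/L

CA = 3.93 mmol/L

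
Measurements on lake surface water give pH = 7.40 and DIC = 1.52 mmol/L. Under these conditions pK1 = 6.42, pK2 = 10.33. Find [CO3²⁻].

α₂ = 1 / (1 + [H⁺]/K2 + [H⁺]²/(K1K2)) = 1 / (1 + 10^+2.93 + 10^+1.95)
   = 1 / (1 + 851.14 + 89.125) = 1/941.26 = 0.001062
[CO3²⁻] = α₂ × DIC = 0.001062 × 1.52 = 0.00161 mmol/L = 1.61 μmol/L

[CO3²⁻] = 1.61 μmol/L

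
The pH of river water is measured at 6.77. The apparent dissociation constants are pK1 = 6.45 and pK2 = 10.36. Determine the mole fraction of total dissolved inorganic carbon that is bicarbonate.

α₁ = 1 / (1 + [H⁺]/K1 + K2/[H⁺]) = 1 / (1 + 10^-0.32 + 10^-3.59)
   = 1 / (1 + 0.47863 + 0.00025704) = 1/1.4789 = 0.6762

α₁ = 0.676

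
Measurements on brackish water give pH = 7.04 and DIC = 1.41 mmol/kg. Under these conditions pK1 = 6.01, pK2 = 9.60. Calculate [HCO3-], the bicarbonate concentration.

[HCO3⁻] = 1.29 mmol/kg

α₁ = 1 / (1 + [H⁺]/K1 + K2/[H⁺]) = 1 / (1 + 10^-1.03 + 10^-2.56)
   = 1 / (1 + 0.093325 + 0.0027542) = 1/1.0961 = 0.9123
[HCO3⁻] = α₁ × DIC = 0.9123 × 1.41 = 1.29 mmol/kg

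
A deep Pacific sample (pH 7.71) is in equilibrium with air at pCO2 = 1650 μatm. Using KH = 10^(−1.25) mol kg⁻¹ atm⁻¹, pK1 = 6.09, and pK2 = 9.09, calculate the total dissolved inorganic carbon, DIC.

[CO2*] = KH · pCO2 = 10^(−1.25) × 1650×10^-6 = 9.279×10^-5 mol/kg
α₀ = 1/(1 + K1/[H⁺] + K1K2/[H⁺]²) = 1/(1 + 10^+1.62 + 10^+0.24) = 0.02251
DIC = [CO2*]/α₀ = 9.279×10^-5 / 0.02251 = 4.12 mmol/kg

DIC = 4.12 mmol/kg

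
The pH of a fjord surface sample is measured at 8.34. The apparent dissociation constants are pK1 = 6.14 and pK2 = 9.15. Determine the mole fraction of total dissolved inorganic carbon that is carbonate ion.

α₂ = 0.133

α₂ = 1 / (1 + [H⁺]/K2 + [H⁺]²/(K1K2)) = 1 / (1 + 10^+0.81 + 10^-1.39)
   = 1 / (1 + 6.4565 + 0.040738) = 1/7.4973 = 0.1334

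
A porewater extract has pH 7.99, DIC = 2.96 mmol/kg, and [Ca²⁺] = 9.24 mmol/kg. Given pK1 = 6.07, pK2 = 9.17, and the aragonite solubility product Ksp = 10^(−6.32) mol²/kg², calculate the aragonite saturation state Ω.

Ω = 3.50

α₂ = 1 / (1 + [H⁺]/K2 + [H⁺]²/(K1K2)) = 1 / (1 + 10^+1.18 + 10^-0.74)
   = 1 / (1 + 15.136 + 0.18197) = 1/16.318 = 0.06128
[CO3²⁻] = α₂ × DIC = 0.06128 × 2.96 = 0.1814 mmol/kg
Ksp = 10^(−6.32) = 4.786×10^-7
Ω = [Ca²⁺][CO3²⁻]/Ksp = (9.24×10^-3)(1.814×10^-4) / 4.786×10^-7 = 3.50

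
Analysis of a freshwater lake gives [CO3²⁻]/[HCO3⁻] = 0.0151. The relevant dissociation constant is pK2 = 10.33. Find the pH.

From K2 = [H⁺][CO3²⁻]/[HCO3⁻]:  pH = pK2 + log₁₀([CO3²⁻]/[HCO3⁻])
log₁₀(0.0151) = -1.821
pH = 10.33 + (-1.821) = 8.51

pH = 8.51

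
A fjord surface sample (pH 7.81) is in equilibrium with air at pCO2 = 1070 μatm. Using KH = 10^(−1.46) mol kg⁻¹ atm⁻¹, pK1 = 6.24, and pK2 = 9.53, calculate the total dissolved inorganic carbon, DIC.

DIC = 1.44 mmol/kg

[CO2*] = KH · pCO2 = 10^(−1.46) × 1070×10^-6 = 3.710×10^-5 mol/kg
α₀ = 1/(1 + K1/[H⁺] + K1K2/[H⁺]²) = 1/(1 + 10^+1.57 + 10^-0.15) = 0.02573
DIC = [CO2*]/α₀ = 3.710×10^-5 / 0.02573 = 1.44 mmol/kg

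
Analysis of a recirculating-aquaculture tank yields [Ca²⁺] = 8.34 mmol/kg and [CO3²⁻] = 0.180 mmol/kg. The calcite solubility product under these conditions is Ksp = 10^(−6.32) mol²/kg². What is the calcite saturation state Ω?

Ksp = 10^(−6.32) = 4.786×10^-7
Ω = [Ca²⁺][CO3²⁻]/Ksp = (8.34×10^-3)(0.180×10^-3) / 4.786×10^-7 = 3.14

Ω = 3.14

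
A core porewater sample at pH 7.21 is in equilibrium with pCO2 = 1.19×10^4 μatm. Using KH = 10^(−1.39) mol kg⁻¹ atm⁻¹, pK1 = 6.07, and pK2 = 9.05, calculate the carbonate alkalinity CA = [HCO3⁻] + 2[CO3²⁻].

CA = 6.89 mmol/kg

[CO2*] = KH · pCO2 = 10^(−1.39) × 1.19×10^4×10^-6 = 4.848×10^-4 mol/kg
α₀ = 1/(1 + K1/[H⁺] + K1K2/[H⁺]²) = 1/(1 + 10^+1.14 + 10^-0.70) = 0.06665
DIC = [CO2*]/α₀ = 4.848×10^-4 / 0.06665 = 7.273 mmol/kg
CA = (α₁ + 2α₂)·DIC = (0.9200 + 2×0.01330) × 7.273 = 6.89 mmol/kg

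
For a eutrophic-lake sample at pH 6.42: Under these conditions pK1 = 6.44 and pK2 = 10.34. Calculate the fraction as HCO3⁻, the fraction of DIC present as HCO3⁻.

α₁ = 0.488

α₁ = 1 / (1 + [H⁺]/K1 + K2/[H⁺]) = 1 / (1 + 10^+0.02 + 10^-3.92)
   = 1 / (1 + 1.0471 + 0.00012023) = 1/2.0472 = 0.4885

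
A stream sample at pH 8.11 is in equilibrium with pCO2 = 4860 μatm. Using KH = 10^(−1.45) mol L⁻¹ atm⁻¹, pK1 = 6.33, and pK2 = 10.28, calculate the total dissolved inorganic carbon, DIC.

[CO2*] = KH · pCO2 = 10^(−1.45) × 4860×10^-6 = 1.724×10^-4 mol/L
α₀ = 1/(1 + K1/[H⁺] + K1K2/[H⁺]²) = 1/(1 + 10^+1.78 + 10^-0.39) = 0.01622
DIC = [CO2*]/α₀ = 1.724×10^-4 / 0.01622 = 10.6 mmol/L

DIC = 10.6 mmol/L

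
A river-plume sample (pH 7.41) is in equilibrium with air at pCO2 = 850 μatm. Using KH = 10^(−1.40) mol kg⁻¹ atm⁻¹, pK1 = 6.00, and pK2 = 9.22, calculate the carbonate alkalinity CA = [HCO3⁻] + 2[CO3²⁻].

CA = 0.897 mmol/kg

[CO2*] = KH · pCO2 = 10^(−1.40) × 850×10^-6 = 3.384×10^-5 mol/kg
α₀ = 1/(1 + K1/[H⁺] + K1K2/[H⁺]²) = 1/(1 + 10^+1.41 + 10^-0.40) = 0.03690
DIC = [CO2*]/α₀ = 3.384×10^-5 / 0.03690 = 0.9171 mmol/kg
CA = (α₁ + 2α₂)·DIC = (0.9484 + 2×0.01469) × 0.9171 = 0.897 mmol/kg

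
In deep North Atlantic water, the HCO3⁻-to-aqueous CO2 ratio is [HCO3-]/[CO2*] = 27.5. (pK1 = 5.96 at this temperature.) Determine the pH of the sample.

pH = 7.40

From K1 = [H⁺][HCO3-]/[CO2*]:  pH = pK1 + log₁₀([HCO3-]/[CO2*])
log₁₀(27.5) = +1.439
pH = 5.96 + (+1.439) = 7.40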